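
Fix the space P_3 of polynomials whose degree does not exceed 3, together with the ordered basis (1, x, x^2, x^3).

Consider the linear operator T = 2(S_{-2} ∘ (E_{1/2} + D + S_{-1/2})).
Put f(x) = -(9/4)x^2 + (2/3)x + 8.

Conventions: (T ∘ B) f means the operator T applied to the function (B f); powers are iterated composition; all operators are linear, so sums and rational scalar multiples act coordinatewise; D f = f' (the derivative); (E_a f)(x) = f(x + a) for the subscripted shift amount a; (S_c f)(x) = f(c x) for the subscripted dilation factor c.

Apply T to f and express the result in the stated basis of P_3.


the result is g(x) = -(45/2)x^2 + (77/3)x + 263/8

E_{1/2} f = -(9/4)x^2 - (19/12)x + 373/48
D f = -(9/2)x + 2/3
S_{-1/2} f = -(9/16)x^2 - (1/3)x + 8
(E_{1/2} + D + S_{-1/2}) f = -(45/16)x^2 - (77/12)x + 263/16
S_{-2} (E_{1/2} + D + S_{-1/2}) f = -(45/4)x^2 + (77/6)x + 263/16
(2(S_{-2} ∘ (E_{1/2} + D + S_{-1/2}))) f = -(45/2)x^2 + (77/3)x + 263/8


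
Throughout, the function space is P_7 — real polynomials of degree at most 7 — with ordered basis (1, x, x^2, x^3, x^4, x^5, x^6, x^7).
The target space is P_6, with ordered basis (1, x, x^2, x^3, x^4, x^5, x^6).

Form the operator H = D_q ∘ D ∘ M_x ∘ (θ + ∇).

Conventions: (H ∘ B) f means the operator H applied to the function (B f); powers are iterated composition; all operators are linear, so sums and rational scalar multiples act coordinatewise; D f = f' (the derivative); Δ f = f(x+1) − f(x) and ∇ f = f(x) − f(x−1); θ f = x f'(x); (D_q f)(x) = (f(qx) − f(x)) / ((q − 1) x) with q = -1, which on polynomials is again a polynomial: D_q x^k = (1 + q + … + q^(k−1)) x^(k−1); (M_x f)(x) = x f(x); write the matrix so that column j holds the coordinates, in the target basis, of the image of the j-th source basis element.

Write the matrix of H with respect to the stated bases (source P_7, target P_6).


image of 1: 0
image of x: 2
image of x^2: 4
image of x^3: 12x^2 - 6
image of x^4: 16x^2 + 8
image of x^5: 30x^4 - 40x^2 - 10
image of x^6: 36x^4 + 80x^2 + 12
image of x^7: 56x^6 - 126x^4 - 140x^2 - 14
each image's coordinates form column j of the matrix

the matrix is [[0, 2, 4, -6, 8, -10, 12, -14]; [0, 0, 0, 0, 0, 0, 0, 0]; [0, 0, 0, 12, 16, -40, 80, -140]; [0, 0, 0, 0, 0, 0, 0, 0]; [0, 0, 0, 0, 0, 30, 36, -126]; [0, 0, 0, 0, 0, 0, 0, 0]; [0, 0, 0, 0, 0, 0, 0, 56]] (rows listed top to bottom)


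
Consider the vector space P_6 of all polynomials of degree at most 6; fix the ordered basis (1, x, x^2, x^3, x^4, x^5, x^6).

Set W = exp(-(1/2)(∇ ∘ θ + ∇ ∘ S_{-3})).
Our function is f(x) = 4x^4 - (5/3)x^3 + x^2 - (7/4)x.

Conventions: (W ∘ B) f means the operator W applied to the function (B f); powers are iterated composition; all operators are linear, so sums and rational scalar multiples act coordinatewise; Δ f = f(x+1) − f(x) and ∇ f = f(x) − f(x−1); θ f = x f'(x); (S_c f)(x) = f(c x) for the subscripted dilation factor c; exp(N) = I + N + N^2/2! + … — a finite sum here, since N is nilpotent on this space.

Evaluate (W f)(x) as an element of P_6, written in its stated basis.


the image equals g(x) = 4x^4 - (2045/3)x^3 - 11279x^2 + (204829/4)x - 42007/4

order-1 term: -680x^3 + 960x^2 - 631x + 615/4
order-2 term: -12240x^2 + 6960x - 3511/2
order-3 term: 44880x - 20120
order-4 term: 11220
the series for exp(-(1/2)(∇ ∘ θ + ∇ ∘ S_{-3})) f terminates at order 4
exp(-(1/2)(∇ ∘ θ + ∇ ∘ S_{-3})) f = 4x^4 - (2045/3)x^3 - 11279x^2 + (204829/4)x - 42007/4


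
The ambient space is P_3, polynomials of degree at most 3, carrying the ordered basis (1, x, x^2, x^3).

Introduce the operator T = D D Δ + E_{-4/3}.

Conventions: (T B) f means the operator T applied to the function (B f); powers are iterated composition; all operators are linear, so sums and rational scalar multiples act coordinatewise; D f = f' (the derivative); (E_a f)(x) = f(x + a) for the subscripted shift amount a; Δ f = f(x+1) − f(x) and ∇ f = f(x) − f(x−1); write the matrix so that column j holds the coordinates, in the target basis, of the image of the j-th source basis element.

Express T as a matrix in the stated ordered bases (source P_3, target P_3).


the matrix is [[1, -4/3, 16/9, 98/27]; [0, 1, -8/3, 16/3]; [0, 0, 1, -4]; [0, 0, 0, 1]] (rows listed top to bottom)

image of 1: 1
image of x: x - 4/3
image of x^2: x^2 - (8/3)x + 16/9
image of x^3: x^3 - 4x^2 + (16/3)x + 98/27
each image's coordinates form column j of the matrix


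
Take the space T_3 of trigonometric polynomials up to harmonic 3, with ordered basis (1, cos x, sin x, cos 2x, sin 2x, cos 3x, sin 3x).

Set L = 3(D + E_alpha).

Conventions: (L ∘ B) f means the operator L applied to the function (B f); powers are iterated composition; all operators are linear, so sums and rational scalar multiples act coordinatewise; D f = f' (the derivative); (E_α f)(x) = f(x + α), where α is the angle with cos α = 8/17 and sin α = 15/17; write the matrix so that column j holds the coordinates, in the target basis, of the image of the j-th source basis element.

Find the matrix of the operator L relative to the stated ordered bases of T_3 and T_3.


image of 1: 3
image of cos x: (24/17)cos x - (96/17)sin x
image of sin x: (96/17)cos x + (24/17)sin x
image of cos 2x: -(483/289)cos 2x - (2454/289)sin 2x
image of sin 2x: (2454/289)cos 2x - (483/289)sin 2x
image of cos 3x: -(14664/4913)cos 3x - (42732/4913)sin 3x
image of sin 3x: (42732/4913)cos 3x - (14664/4913)sin 3x
each image's coordinates form column j of the matrix

the matrix is [[3, 0, 0, 0, 0, 0, 0]; [0, 24/17, 96/17, 0, 0, 0, 0]; [0, -96/17, 24/17, 0, 0, 0, 0]; [0, 0, 0, -483/289, 2454/289, 0, 0]; [0, 0, 0, -2454/289, -483/289, 0, 0]; [0, 0, 0, 0, 0, -14664/4913, 42732/4913]; [0, 0, 0, 0, 0, -42732/4913, -14664/4913]] (rows listed top to bottom)


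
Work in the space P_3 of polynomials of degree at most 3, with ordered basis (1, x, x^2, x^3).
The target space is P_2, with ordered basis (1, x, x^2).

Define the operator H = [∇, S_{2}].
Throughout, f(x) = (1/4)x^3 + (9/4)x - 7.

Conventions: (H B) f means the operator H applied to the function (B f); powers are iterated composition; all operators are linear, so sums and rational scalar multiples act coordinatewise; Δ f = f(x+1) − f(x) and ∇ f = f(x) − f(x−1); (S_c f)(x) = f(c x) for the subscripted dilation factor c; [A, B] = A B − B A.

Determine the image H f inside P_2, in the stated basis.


g(x) = 3x^2 - (9/2)x + 4

S_{2} f = 2x^3 + (9/2)x - 7
∇ S_{2} f = 6x^2 - 6x + 13/2
∇ f = (3/4)x^2 - (3/4)x + 5/2
S_{2} ∇ f = 3x^2 - (3/2)x + 5/2
[∇, S_{2}] f = 3x^2 - (9/2)x + 4


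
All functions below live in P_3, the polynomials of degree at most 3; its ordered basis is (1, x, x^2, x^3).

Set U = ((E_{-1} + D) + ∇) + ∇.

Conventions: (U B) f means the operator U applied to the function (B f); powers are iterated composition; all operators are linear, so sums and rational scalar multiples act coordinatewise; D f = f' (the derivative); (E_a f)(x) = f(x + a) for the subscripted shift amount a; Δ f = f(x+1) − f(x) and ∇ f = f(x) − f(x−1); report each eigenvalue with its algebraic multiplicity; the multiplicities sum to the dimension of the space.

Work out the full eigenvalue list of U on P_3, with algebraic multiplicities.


image of 1: 1
image of x: x + 2
image of x^2: x^2 + 4x - 1
image of x^3: x^3 + 6x^2 - 3x + 1
the matrix is upper triangular; its diagonal is (1, 1, 1, 1)
for a triangular matrix the eigenvalues are the diagonal entries, with algebraic multiplicity their repetition count

λ = 1 (multiplicity 4)


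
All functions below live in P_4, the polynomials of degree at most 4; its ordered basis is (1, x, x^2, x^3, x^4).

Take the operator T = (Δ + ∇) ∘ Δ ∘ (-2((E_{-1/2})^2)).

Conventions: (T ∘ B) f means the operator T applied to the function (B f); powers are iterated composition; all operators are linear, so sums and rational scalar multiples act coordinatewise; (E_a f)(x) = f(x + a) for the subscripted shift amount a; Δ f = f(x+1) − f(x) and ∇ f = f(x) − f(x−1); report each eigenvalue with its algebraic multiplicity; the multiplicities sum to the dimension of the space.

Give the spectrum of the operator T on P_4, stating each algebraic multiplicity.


λ = 0 (multiplicity 5)

image of 1: 0
image of x: 0
image of x^2: -8
image of x^3: -24x + 12
image of x^4: -48x^2 + 48x - 32
the matrix is upper triangular; its diagonal is (0, 0, 0, 0, 0)
for a triangular matrix the eigenvalues are the diagonal entries, with algebraic multiplicity their repetition count


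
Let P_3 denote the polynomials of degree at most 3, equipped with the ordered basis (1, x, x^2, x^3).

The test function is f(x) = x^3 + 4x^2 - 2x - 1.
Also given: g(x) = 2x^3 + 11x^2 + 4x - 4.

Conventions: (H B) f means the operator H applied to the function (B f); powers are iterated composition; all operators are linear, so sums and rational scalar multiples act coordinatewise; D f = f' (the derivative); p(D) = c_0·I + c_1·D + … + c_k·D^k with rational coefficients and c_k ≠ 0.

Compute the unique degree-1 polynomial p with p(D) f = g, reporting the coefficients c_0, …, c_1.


c_0 = 2, c_1 = 1

D^0 f = x^3 + 4x^2 - 2x - 1
D^1 f = 3x^2 + 8x - 2
matching coefficients of g against c_0 f + c_1 Df + … from the top degree down determines the c_i
solution: c_0 = 2, c_1 = 1


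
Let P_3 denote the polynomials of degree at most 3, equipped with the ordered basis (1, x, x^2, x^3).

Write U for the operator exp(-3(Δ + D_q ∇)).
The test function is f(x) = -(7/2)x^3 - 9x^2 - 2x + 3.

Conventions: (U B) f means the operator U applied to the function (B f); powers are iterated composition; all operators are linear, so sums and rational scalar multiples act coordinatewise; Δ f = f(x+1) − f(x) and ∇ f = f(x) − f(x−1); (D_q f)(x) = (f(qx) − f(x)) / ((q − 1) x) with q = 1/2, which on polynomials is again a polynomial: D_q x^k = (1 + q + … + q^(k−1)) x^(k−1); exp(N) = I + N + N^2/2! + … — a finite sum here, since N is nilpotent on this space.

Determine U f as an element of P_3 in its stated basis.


the result is g(x) = -(7/2)x^3 + (45/2)x^2 + (145/4)x - 1419/8

order-1 term: (63/2)x^2 + (531/4)x + 66
order-2 term: -(189/2)x - 2727/8
order-3 term: 189/2
the series for exp(-3(Δ + D_q ∇)) f terminates at order 3
exp(-3(Δ + D_q ∇)) f = -(7/2)x^3 + (45/2)x^2 + (145/4)x - 1419/8


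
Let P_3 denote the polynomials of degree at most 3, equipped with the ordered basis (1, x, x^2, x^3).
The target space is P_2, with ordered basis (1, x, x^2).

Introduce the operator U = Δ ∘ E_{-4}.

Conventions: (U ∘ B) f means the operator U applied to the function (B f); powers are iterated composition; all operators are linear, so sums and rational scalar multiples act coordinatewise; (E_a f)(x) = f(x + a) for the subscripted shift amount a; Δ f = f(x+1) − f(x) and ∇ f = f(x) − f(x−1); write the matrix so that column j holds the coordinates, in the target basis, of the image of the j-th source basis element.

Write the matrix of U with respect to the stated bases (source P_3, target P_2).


the matrix is [[0, 1, -7, 37]; [0, 0, 2, -21]; [0, 0, 0, 3]] (rows listed top to bottom)

image of 1: 0
image of x: 1
image of x^2: 2x - 7
image of x^3: 3x^2 - 21x + 37
each image's coordinates form column j of the matrix


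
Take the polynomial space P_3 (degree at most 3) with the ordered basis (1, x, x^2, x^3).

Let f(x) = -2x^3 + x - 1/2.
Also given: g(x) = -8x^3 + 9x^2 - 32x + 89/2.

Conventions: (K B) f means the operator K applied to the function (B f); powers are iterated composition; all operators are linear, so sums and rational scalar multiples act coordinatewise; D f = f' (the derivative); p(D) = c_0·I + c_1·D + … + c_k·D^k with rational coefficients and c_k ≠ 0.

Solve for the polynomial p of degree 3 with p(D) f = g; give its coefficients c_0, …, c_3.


p(D) = 4·I − (3/2)·D + 3·D^2 − 4·D^3, i.e. c_0 = 4, c_1 = -3/2, c_2 = 3, c_3 = -4

D^0 f = -2x^3 + x - 1/2
D^1 f = -6x^2 + 1
D^2 f = -12x
D^3 f = -12
matching coefficients of g against c_0 f + c_1 Df + … from the top degree down determines the c_i
solution: c_0 = 4, c_1 = -3/2, c_2 = 3, c_3 = -4


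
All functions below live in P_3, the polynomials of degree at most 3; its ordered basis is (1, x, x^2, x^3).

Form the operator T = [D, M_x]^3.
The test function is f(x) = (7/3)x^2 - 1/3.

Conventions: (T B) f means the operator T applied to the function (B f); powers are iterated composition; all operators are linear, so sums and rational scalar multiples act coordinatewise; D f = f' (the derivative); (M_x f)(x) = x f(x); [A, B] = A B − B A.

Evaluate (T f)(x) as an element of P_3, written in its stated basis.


M_x f = (7/3)x^3 - (1/3)x
D M_x f = 7x^2 - 1/3
D f = (14/3)x
M_x D f = (14/3)x^2
[D, M_x] f = (7/3)x^2 - 1/3
M_x [D, M_x] f = (7/3)x^3 - (1/3)x
D M_x [D, M_x] f = 7x^2 - 1/3
D [D, M_x] f = (14/3)x
M_x D [D, M_x] f = (14/3)x^2
[D, M_x] [D, M_x] f = (7/3)x^2 - 1/3
M_x [D, M_x] [D, M_x] f = (7/3)x^3 - (1/3)x
D M_x [D, M_x] [D, M_x] f = 7x^2 - 1/3
D [D, M_x] [D, M_x] f = (14/3)x
M_x D [D, M_x] [D, M_x] f = (14/3)x^2
[D, M_x] [D, M_x] [D, M_x] f = (7/3)x^2 - 1/3

the image equals g(x) = (7/3)x^2 - 1/3


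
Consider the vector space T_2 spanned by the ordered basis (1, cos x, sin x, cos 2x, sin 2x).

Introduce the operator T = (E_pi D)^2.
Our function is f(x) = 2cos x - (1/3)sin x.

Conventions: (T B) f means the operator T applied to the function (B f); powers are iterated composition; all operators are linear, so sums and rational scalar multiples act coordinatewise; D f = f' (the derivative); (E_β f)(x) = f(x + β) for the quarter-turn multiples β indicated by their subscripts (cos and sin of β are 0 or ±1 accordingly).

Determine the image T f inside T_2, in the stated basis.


D f = -(1/3)cos x - 2sin x
E_pi D f = (1/3)cos x + 2sin x
D (E_pi D) f = 2cos x - (1/3)sin x
E_pi D (E_pi D) f = -2cos x + (1/3)sin x

the result is g(x) = -2cos x + (1/3)sin x


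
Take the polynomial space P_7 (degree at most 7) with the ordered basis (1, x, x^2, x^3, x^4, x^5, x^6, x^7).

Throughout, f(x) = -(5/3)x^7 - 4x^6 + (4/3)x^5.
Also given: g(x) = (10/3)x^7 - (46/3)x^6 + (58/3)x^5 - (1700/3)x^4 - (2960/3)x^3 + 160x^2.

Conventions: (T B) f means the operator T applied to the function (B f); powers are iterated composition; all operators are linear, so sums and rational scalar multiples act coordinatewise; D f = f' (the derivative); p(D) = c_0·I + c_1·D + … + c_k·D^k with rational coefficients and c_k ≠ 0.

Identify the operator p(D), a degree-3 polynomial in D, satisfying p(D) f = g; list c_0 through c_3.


c_0 = -2, c_1 = 2, c_2 = -1, c_3 = 2

D^0 f = -(5/3)x^7 - 4x^6 + (4/3)x^5
D^1 f = -(35/3)x^6 - 24x^5 + (20/3)x^4
D^2 f = -70x^5 - 120x^4 + (80/3)x^3
D^3 f = -350x^4 - 480x^3 + 80x^2
matching coefficients of g against c_0 f + c_1 Df + … from the top degree down determines the c_i
solution: c_0 = -2, c_1 = 2, c_2 = -1, c_3 = 2


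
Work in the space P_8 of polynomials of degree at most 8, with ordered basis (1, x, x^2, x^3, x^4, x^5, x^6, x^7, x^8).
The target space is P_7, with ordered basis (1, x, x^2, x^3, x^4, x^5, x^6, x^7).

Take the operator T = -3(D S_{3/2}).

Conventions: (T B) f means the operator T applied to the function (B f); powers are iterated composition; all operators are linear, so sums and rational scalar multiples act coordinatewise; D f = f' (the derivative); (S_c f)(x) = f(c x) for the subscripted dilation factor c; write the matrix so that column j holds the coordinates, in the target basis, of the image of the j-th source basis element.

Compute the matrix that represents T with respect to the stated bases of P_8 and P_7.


image of 1: 0
image of x: -9/2
image of x^2: -(27/2)x
image of x^3: -(243/8)x^2
image of x^4: -(243/4)x^3
image of x^5: -(3645/32)x^4
image of x^6: -(6561/32)x^5
image of x^7: -(45927/128)x^6
image of x^8: -(19683/32)x^7
each image's coordinates form column j of the matrix

the matrix is [[0, -9/2, 0, 0, 0, 0, 0, 0, 0]; [0, 0, -27/2, 0, 0, 0, 0, 0, 0]; [0, 0, 0, -243/8, 0, 0, 0, 0, 0]; [0, 0, 0, 0, -243/4, 0, 0, 0, 0]; [0, 0, 0, 0, 0, -3645/32, 0, 0, 0]; [0, 0, 0, 0, 0, 0, -6561/32, 0, 0]; [0, 0, 0, 0, 0, 0, 0, -45927/128, 0]; [0, 0, 0, 0, 0, 0, 0, 0, -19683/32]] (rows listed top to bottom)


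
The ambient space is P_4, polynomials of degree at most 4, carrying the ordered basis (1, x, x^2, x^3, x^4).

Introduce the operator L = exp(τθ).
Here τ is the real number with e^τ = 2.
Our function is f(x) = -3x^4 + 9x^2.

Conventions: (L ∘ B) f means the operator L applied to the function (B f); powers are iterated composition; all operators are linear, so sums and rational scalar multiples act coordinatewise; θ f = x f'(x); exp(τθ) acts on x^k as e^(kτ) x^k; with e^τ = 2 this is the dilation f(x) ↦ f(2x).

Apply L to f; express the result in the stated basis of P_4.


exp(τθ) x^k = e^(kτ) x^k; with e^τ = 2 this sends x^k to 2^k x^k
x^2 ↦ 4 x^2
x^4 ↦ 16 x^4
applying this coordinatewise to f: exp(τθ) f = -48x^4 + 36x^2

the image equals g(x) = -48x^4 + 36x^2


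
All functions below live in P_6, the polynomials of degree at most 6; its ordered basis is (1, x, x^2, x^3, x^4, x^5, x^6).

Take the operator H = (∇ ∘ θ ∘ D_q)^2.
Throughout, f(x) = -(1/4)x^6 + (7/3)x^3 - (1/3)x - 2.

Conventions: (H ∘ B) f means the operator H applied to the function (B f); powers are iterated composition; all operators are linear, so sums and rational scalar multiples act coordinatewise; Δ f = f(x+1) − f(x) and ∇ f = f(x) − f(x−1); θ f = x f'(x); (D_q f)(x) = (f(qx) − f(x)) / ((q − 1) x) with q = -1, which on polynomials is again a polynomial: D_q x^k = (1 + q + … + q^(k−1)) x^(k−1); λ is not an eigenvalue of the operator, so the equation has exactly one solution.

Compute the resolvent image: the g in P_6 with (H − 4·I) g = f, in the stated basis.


write g with unknown coordinates in the stated basis and equate coefficients in (H − 4·I) g = f
solving from the highest basis element down gives g = (1/16)x^6 - (7/12)x^3 + (1/12)x + 1/2
check: H g = 0
so H g − 4·g = -(1/4)x^6 + (7/3)x^3 - (1/3)x - 2 = f ✓

the result is g(x) = (1/16)x^6 - (7/12)x^3 + (1/12)x + 1/2


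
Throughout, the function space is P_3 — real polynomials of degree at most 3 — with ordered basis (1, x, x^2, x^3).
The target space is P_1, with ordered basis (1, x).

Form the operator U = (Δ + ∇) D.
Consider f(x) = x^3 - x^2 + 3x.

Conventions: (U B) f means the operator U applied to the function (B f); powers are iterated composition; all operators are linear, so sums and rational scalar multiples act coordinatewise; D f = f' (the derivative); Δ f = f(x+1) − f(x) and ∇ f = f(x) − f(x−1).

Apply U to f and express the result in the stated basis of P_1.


the result is g(x) = 12x - 4

D f = 3x^2 - 2x + 3
Δ D f = 6x + 1
∇ D f = 6x - 5
(Δ + ∇) D f = 12x - 4


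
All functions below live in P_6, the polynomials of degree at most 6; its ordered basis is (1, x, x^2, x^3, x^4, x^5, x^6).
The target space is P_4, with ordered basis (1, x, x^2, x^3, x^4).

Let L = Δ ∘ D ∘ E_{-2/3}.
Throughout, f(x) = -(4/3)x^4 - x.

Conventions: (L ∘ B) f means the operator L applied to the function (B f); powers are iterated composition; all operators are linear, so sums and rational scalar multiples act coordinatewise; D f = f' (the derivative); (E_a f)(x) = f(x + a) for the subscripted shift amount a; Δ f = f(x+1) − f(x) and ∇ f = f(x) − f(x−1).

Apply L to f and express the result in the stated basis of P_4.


E_{-2/3} f = -(4/3)x^4 + (32/9)x^3 - (32/9)x^2 + (47/81)x + 98/243
D E_{-2/3} f = -(16/3)x^3 + (32/3)x^2 - (64/9)x + 47/81
Δ D E_{-2/3} f = -16x^2 + (16/3)x - 16/9

the result is g(x) = -16x^2 + (16/3)x - 16/9


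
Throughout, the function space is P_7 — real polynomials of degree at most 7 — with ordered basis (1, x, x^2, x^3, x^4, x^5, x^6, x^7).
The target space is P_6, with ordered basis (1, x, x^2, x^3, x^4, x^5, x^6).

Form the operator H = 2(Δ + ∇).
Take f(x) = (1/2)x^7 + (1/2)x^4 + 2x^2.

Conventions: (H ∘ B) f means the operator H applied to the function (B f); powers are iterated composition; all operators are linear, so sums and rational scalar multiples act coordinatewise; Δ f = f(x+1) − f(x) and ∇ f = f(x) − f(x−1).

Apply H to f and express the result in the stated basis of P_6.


Δ f = (7/2)x^6 + (21/2)x^5 + (35/2)x^4 + (39/2)x^3 + (27/2)x^2 + (19/2)x + 3
∇ f = (7/2)x^6 - (21/2)x^5 + (35/2)x^4 - (31/2)x^3 + (15/2)x^2 + (5/2)x - 2
(Δ + ∇) f = 7x^6 + 35x^4 + 4x^3 + 21x^2 + 12x + 1
(2(Δ + ∇)) f = 14x^6 + 70x^4 + 8x^3 + 42x^2 + 24x + 2

the image equals g(x) = 14x^6 + 70x^4 + 8x^3 + 42x^2 + 24x + 2


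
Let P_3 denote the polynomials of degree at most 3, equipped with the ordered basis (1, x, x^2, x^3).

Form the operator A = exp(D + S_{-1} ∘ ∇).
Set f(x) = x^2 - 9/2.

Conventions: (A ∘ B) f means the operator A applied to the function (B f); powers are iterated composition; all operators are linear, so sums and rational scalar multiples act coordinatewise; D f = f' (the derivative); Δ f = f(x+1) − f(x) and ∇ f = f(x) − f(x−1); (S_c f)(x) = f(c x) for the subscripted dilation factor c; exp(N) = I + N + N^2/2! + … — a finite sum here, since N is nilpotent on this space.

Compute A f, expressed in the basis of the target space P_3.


order-1 term: -1
the series for exp(D + S_{-1} ∘ ∇) f terminates at order 1
exp(D + S_{-1} ∘ ∇) f = x^2 - 11/2

g(x) = x^2 - 11/2


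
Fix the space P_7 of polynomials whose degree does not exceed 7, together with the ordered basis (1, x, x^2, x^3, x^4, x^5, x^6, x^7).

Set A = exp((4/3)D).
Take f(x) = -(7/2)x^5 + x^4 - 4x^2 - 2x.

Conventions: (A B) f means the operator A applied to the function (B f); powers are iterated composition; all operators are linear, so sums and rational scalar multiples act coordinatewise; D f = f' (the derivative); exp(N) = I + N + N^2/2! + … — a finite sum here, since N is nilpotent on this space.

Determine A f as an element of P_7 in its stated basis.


the image equals g(x) = -(7/2)x^5 - (67/3)x^4 - (512/9)x^3 - (2060/27)x^2 - (4738/81)x - 5192/243

order-1 term: -(70/3)x^4 + (16/3)x^3 - (32/3)x - 8/3
order-2 term: -(560/9)x^3 + (32/3)x^2 - 64/9
order-3 term: -(2240/27)x^2 + (256/27)x
order-4 term: -(4480/81)x + 256/81
order-5 term: -3584/243
the series for exp((4/3)D) f terminates at order 5
exp((4/3)D) f = -(7/2)x^5 - (67/3)x^4 - (512/9)x^3 - (2060/27)x^2 - (4738/81)x - 5192/243


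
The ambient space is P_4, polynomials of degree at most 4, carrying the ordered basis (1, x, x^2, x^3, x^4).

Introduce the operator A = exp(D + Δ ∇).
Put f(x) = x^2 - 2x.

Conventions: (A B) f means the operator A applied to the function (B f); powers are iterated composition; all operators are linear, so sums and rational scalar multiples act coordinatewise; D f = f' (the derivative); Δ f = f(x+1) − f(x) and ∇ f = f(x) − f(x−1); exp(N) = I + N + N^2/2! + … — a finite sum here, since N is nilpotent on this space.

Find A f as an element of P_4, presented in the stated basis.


the result is g(x) = x^2 + 1

order-1 term: 2x
order-2 term: 1
the series for exp(D + Δ ∇) f terminates at order 2
exp(D + Δ ∇) f = x^2 + 1


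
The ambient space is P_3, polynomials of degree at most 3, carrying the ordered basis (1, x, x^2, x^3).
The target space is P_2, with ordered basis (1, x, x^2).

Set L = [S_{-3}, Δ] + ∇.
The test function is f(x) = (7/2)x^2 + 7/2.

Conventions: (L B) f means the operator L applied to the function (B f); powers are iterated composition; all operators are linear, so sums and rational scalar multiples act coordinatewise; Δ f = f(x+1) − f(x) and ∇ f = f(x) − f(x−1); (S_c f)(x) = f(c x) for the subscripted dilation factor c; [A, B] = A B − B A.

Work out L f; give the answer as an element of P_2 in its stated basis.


the result is g(x) = -77x - 63/2

Δ f = 7x + 7/2
S_{-3} Δ f = -21x + 7/2
S_{-3} f = (63/2)x^2 + 7/2
Δ S_{-3} f = 63x + 63/2
[S_{-3}, Δ] f = -84x - 28
∇ f = 7x - 7/2
([S_{-3}, Δ] + ∇) f = -77x - 63/2


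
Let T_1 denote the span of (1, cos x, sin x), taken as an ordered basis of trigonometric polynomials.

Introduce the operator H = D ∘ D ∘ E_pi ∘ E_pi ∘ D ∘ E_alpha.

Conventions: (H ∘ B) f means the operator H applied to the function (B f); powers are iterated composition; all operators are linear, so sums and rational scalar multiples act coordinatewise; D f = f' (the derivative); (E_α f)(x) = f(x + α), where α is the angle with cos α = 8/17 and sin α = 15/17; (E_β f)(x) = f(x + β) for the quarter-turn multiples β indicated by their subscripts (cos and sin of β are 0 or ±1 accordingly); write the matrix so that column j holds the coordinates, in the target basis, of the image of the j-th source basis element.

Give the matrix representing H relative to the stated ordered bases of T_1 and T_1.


image of 1: 0
image of cos x: (15/17)cos x + (8/17)sin x
image of sin x: -(8/17)cos x + (15/17)sin x
each image's coordinates form column j of the matrix

the matrix is [[0, 0, 0]; [0, 15/17, -8/17]; [0, 8/17, 15/17]] (rows listed top to bottom)


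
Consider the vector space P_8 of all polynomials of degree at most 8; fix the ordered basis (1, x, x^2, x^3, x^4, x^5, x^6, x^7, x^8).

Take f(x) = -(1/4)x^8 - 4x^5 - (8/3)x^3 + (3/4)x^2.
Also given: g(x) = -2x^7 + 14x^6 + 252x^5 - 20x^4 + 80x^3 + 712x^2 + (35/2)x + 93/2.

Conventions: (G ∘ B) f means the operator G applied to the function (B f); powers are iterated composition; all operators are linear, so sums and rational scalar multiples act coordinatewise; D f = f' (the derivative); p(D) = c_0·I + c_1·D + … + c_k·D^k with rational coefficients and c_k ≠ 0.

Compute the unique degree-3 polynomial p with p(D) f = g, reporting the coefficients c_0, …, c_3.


p(D) = D − D^2 − 3·D^3, i.e. c_0 = 0, c_1 = 1, c_2 = -1, c_3 = -3

D^0 f = -(1/4)x^8 - 4x^5 - (8/3)x^3 + (3/4)x^2
D^1 f = -2x^7 - 20x^4 - 8x^2 + (3/2)x
D^2 f = -14x^6 - 80x^3 - 16x + 3/2
D^3 f = -84x^5 - 240x^2 - 16
matching coefficients of g against c_0 f + c_1 Df + … from the top degree down determines the c_i
solution: c_0 = 0, c_1 = 1, c_2 = -1, c_3 = -3


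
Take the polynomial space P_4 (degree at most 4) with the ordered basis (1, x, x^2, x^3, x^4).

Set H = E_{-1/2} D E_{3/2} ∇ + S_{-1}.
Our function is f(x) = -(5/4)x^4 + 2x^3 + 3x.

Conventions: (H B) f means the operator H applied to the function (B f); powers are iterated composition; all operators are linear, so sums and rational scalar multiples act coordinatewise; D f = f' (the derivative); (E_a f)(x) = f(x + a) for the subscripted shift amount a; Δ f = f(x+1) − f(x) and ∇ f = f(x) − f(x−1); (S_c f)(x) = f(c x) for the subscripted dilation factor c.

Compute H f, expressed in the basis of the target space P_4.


∇ f = -5x^3 + (27/2)x^2 - 11x + 25/4
E_{3/2} ∇ f = -5x^3 - 9x^2 - (17/4)x + 13/4
D (E_{3/2} ∇) f = -15x^2 - 18x - 17/4
E_{-1/2} D (E_{3/2} ∇) f = -15x^2 - 3x + 1
S_{-1} f = -(5/4)x^4 - 2x^3 - 3x
(E_{-1/2} D E_{3/2} ∇ + S_{-1}) f = -(5/4)x^4 - 2x^3 - 15x^2 - 6x + 1

the image equals g(x) = -(5/4)x^4 - 2x^3 - 15x^2 - 6x + 1


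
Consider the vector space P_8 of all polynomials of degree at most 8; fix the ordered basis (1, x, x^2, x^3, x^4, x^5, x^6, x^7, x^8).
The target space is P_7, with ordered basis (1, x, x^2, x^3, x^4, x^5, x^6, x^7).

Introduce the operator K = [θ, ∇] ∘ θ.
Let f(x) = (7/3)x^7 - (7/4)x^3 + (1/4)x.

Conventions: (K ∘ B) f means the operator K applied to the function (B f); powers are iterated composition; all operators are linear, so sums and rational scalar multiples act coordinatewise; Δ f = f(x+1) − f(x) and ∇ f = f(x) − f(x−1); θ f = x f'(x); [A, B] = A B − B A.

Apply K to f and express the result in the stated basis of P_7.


θ f = (49/3)x^7 - (21/4)x^3 + (1/4)x
∇ θ f = (343/3)x^6 - 343x^5 + (1715/3)x^4 - (1715/3)x^3 + (1309/4)x^2 - (1183/12)x + 34/3
θ ∇ θ f = 686x^6 - 1715x^5 + (6860/3)x^4 - 1715x^3 + (1309/2)x^2 - (1183/12)x
θ θ f = (343/3)x^7 - (63/4)x^3 + (1/4)x
∇ θ θ f = (2401/3)x^6 - 2401x^5 + (12005/3)x^4 - (12005/3)x^3 + (9415/4)x^2 - (9037/12)x + 593/6
[θ, ∇] θ f = -(343/3)x^6 + 686x^5 - 1715x^4 + (6860/3)x^3 - (6797/4)x^2 + (1309/2)x - 593/6

the result is g(x) = -(343/3)x^6 + 686x^5 - 1715x^4 + (6860/3)x^3 - (6797/4)x^2 + (1309/2)x - 593/6


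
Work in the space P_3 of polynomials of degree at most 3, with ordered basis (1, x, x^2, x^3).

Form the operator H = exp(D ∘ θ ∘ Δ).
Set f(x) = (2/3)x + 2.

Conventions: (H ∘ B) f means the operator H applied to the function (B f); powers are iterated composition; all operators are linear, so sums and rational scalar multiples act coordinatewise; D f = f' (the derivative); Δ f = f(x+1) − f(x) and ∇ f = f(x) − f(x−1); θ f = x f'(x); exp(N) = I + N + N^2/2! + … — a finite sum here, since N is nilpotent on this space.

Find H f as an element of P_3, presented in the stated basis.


the series for exp(D ∘ θ ∘ Δ) f terminates at order 0
exp(D ∘ θ ∘ Δ) f = (2/3)x + 2

g(x) = (2/3)x + 2


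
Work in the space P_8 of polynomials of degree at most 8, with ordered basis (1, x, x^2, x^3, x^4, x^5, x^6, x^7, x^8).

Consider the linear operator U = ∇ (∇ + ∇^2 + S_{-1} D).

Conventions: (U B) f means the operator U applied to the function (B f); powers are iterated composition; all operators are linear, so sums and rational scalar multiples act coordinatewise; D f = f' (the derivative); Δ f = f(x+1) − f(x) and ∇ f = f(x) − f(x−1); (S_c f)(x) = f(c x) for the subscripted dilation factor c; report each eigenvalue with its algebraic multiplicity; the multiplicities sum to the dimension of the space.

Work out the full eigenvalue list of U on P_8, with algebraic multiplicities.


image of 1: 0
image of x: 0
image of x^2: 0
image of x^3: 12x - 3
image of x^4: 12x - 26
image of x^5: 40x^3 - 30x^2 - 90x + 115
image of x^6: 60x^3 - 390x^2 + 750x - 484
image of x^7: 84x^5 - 105x^4 - 630x^3 + 2415x^2 - 3304x + 1673
image of x^8: 168x^5 - 1820x^4 + 7000x^3 - 13552x^2 + 13496x - 5550
the matrix is upper triangular; its diagonal is (0, 0, 0, 0, 0, 0, 0, 0, 0)
for a triangular matrix the eigenvalues are the diagonal entries, with algebraic multiplicity their repetition count

λ = 0 (multiplicity 9)


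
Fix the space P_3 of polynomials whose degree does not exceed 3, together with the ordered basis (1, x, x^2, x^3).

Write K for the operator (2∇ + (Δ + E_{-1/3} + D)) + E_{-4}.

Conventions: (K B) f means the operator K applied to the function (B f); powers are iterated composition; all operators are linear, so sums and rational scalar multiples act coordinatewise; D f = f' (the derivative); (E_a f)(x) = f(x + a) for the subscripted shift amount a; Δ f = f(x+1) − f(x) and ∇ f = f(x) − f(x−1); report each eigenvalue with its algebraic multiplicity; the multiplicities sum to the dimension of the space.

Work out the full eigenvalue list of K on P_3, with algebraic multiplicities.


λ = 2 (multiplicity 4)

image of 1: 2
image of x: 2x - 1/3
image of x^2: 2x^2 - (2/3)x + 136/9
image of x^3: 2x^3 - x^2 + (136/3)x - 1648/27
the matrix is upper triangular; its diagonal is (2, 2, 2, 2)
for a triangular matrix the eigenvalues are the diagonal entries, with algebraic multiplicity their repetition count


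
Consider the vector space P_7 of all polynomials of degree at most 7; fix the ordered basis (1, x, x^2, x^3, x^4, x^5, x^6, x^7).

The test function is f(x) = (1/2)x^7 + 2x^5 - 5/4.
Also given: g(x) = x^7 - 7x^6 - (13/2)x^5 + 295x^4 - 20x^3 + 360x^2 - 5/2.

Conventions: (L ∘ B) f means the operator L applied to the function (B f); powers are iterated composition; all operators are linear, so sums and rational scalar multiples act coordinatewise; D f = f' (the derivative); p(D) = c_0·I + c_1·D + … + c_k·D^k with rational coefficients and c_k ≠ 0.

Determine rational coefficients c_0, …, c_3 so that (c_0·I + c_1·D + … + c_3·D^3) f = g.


D^0 f = (1/2)x^7 + 2x^5 - 5/4
D^1 f = (7/2)x^6 + 10x^4
D^2 f = 21x^5 + 40x^3
D^3 f = 105x^4 + 120x^2
matching coefficients of g against c_0 f + c_1 Df + … from the top degree down determines the c_i
solution: c_0 = 2, c_1 = -2, c_2 = -1/2, c_3 = 3

c_0 = 2, c_1 = -2, c_2 = -1/2, c_3 = 3


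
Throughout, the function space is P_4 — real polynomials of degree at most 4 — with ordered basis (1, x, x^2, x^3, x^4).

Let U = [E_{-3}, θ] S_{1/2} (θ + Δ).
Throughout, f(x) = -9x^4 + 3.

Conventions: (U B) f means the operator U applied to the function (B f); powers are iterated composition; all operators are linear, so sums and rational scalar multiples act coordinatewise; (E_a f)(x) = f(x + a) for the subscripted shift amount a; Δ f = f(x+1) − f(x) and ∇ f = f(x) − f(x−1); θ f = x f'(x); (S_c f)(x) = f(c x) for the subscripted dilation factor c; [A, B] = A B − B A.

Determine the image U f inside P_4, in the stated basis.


the result is g(x) = 27x^3 - (405/2)x^2 + 567x - 1107/2

θ f = -36x^4
Δ f = -36x^3 - 54x^2 - 36x - 9
(θ + Δ) f = -36x^4 - 36x^3 - 54x^2 - 36x - 9
S_{1/2} (θ + Δ) f = -(9/4)x^4 - (9/2)x^3 - (27/2)x^2 - 18x - 9
θ S_{1/2} (θ + Δ) f = -9x^4 - (27/2)x^3 - 27x^2 - 18x
E_{-3} θ S_{1/2} (θ + Δ) f = -9x^4 + (189/2)x^3 - (783/2)x^2 + (1503/2)x - 1107/2
E_{-3} S_{1/2} (θ + Δ) f = -(9/4)x^4 + (45/2)x^3 - (189/2)x^2 + (369/2)x - 549/4
θ E_{-3} S_{1/2} (θ + Δ) f = -9x^4 + (135/2)x^3 - 189x^2 + (369/2)x
[E_{-3}, θ] S_{1/2} (θ + Δ) f = 27x^3 - (405/2)x^2 + 567x - 1107/2


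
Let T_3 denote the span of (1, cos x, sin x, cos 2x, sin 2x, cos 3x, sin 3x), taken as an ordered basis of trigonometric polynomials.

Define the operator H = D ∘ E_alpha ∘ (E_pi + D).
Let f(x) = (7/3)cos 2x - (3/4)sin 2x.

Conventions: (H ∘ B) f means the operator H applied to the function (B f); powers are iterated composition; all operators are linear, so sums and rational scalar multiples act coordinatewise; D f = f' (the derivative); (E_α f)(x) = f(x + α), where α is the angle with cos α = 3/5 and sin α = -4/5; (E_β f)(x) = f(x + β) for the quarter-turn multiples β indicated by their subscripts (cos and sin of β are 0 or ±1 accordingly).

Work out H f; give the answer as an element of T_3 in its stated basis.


E_pi f = (7/3)cos 2x - (3/4)sin 2x
D f = -(3/2)cos 2x - (14/3)sin 2x
(E_pi + D) f = (5/6)cos 2x - (65/12)sin 2x
E_alpha (E_pi + D) f = (149/30)cos 2x + (139/60)sin 2x
D E_alpha (E_pi + D) f = (139/30)cos 2x - (149/15)sin 2x

the result is g(x) = (139/30)cos 2x - (149/15)sin 2x


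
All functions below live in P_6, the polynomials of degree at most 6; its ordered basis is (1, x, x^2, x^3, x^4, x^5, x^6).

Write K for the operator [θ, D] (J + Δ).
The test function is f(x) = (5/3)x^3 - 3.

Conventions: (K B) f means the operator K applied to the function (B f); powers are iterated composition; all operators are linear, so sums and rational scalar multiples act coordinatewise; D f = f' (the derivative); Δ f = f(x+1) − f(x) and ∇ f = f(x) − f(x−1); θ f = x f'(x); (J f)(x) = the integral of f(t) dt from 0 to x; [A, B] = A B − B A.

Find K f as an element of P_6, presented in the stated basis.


J f = (5/12)x^4 - 3x
Δ f = 5x^2 + 5x + 5/3
(J + Δ) f = (5/12)x^4 + 5x^2 + 2x + 5/3
D (J + Δ) f = (5/3)x^3 + 10x + 2
θ D (J + Δ) f = 5x^3 + 10x
θ (J + Δ) f = (5/3)x^4 + 10x^2 + 2x
D θ (J + Δ) f = (20/3)x^3 + 20x + 2
[θ, D] (J + Δ) f = -(5/3)x^3 - 10x - 2

the result is g(x) = -(5/3)x^3 - 10x - 2


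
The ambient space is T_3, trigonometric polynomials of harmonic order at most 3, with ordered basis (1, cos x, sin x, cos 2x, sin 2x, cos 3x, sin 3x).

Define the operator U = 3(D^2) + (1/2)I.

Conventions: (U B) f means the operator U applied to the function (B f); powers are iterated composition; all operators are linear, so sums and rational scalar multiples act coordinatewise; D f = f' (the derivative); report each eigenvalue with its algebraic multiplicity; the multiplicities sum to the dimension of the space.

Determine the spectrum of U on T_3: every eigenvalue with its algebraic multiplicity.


image of 1: 1/2
image of cos x: -(5/2)cos x
image of sin x: -(5/2)sin x
image of cos 2x: -(23/2)cos 2x
image of sin 2x: -(23/2)sin 2x
image of cos 3x: -(53/2)cos 3x
image of sin 3x: -(53/2)sin 3x
the matrix is diagonal; its diagonal is (1/2, -5/2, -5/2, -23/2, -23/2, -53/2, -53/2)
for a triangular matrix the eigenvalues are the diagonal entries, with algebraic multiplicity their repetition count

λ = -53/2 (multiplicity 2), λ = -23/2 (multiplicity 2), λ = -5/2 (multiplicity 2), λ = 1/2 (multiplicity 1)


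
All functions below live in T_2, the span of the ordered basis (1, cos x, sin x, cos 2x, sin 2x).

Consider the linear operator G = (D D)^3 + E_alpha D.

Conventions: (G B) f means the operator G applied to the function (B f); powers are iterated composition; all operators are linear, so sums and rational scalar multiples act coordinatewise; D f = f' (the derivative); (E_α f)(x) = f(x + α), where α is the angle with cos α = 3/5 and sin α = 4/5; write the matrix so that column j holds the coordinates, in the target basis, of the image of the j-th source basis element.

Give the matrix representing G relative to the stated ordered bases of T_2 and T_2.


image of 1: 0
image of cos x: -(9/5)cos x - (3/5)sin x
image of sin x: (3/5)cos x - (9/5)sin x
image of cos 2x: -(1648/25)cos 2x + (14/25)sin 2x
image of sin 2x: -(14/25)cos 2x - (1648/25)sin 2x
each image's coordinates form column j of the matrix

the matrix is [[0, 0, 0, 0, 0]; [0, -9/5, 3/5, 0, 0]; [0, -3/5, -9/5, 0, 0]; [0, 0, 0, -1648/25, -14/25]; [0, 0, 0, 14/25, -1648/25]] (rows listed top to bottom)


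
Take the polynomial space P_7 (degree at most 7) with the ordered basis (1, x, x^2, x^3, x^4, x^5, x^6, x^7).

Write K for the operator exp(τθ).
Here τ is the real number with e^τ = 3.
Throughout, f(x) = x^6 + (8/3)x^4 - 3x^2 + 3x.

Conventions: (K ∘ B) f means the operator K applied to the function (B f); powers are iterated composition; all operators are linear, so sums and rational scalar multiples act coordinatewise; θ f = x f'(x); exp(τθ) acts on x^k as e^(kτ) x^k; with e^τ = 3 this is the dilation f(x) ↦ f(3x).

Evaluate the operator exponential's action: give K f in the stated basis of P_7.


exp(τθ) x^k = e^(kτ) x^k; with e^τ = 3 this sends x^k to 3^k x^k
x ↦ 3 x
x^2 ↦ 9 x^2
x^4 ↦ 81 x^4
x^6 ↦ 729 x^6
applying this coordinatewise to f: exp(τθ) f = 729x^6 + 216x^4 - 27x^2 + 9x

the image equals g(x) = 729x^6 + 216x^4 - 27x^2 + 9x


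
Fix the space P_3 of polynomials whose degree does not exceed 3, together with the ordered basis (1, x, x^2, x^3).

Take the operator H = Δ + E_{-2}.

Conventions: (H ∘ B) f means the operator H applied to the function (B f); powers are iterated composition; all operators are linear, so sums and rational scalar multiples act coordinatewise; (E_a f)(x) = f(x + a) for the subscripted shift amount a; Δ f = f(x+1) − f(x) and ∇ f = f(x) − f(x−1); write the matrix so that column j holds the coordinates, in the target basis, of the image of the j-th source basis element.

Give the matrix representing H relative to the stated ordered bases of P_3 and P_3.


image of 1: 1
image of x: x - 1
image of x^2: x^2 - 2x + 5
image of x^3: x^3 - 3x^2 + 15x - 7
each image's coordinates form column j of the matrix

the matrix is [[1, -1, 5, -7]; [0, 1, -2, 15]; [0, 0, 1, -3]; [0, 0, 0, 1]] (rows listed top to bottom)


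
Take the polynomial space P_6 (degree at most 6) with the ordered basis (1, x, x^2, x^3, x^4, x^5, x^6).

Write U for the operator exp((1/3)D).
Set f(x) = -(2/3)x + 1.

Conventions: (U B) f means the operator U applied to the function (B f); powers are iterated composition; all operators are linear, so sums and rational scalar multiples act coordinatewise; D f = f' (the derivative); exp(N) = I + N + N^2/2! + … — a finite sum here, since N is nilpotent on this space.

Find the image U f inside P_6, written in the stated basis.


the image equals g(x) = -(2/3)x + 7/9

order-1 term: -2/9
the series for exp((1/3)D) f terminates at order 1
exp((1/3)D) f = -(2/3)x + 7/9
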